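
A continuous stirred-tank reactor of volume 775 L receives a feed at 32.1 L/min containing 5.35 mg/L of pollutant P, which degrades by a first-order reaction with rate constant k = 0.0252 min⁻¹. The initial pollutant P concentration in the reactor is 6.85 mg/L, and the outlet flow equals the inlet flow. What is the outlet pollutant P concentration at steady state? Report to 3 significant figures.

V dC/dt = Q(C_in − C) − k V C.
At steady state: 0 = Q C_in − (Q + kV) C_ss, so C_ss = Q C_in/(Q + kV).
C_ss = 32.1·5.35/(32.1 + 0.0252·775) = 171.73/51.630 = 3.3263 mg/L.

3.33 mg/L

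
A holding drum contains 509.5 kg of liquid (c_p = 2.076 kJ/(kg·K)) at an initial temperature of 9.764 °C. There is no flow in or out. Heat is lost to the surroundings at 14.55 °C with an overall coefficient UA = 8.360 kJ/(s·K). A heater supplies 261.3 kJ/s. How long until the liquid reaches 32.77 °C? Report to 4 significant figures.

M c_p dT/dt = −UA(T − T_amb) + Q̇.
τ = M c_p/UA = 126.522 s; T_ss = T_amb + Q̇/UA = 14.55 + 261.3/8.360 = 45.8060 °C.
T(t) = T_ss + (T₀ − T_ss)e^(−t/τ); set T = 32.77:
t = −τ ln[(T − T_ss)/(T₀ − T_ss)] = −126.522 · ln(0.361689) = 128.669 s.

128.7 s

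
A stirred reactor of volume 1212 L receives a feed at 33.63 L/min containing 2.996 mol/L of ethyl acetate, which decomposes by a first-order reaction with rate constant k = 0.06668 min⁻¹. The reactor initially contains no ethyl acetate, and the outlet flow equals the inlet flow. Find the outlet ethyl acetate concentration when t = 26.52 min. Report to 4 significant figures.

V dC/dt = Q(C_in − C) − k V C.
This is linear with rate a = Q/V + k = 0.0944275 min⁻¹.
C_ss = Q C_in/(Q + kV) = 0.880374 mol/L; C(t) = C_ss + (C₀ − C_ss) e^(−a t).
C(26.52) = 0.880374 + (-0.880374)·e^(−0.0944275·26.52) = 0.880374 + (-0.880374)·0.0817395 = 0.808413 mol/L.

0.8084 mol/L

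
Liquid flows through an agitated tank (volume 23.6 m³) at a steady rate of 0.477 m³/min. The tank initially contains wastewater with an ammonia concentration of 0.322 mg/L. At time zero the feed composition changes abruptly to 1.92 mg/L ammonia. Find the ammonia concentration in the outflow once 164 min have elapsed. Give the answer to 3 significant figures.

1.86 mg/L

Unsteady species balance (constant V, well mixed): V dC/dt = Q(C_in − C).
So dC/dt = (C_in − C)/τ with τ = V/Q = 23.6/0.477 = 49.476 min.
Solution: C(t) = C_in + (C₀ − C_in) e^(−t/τ).
C(164) = 1.92 + (0.322 − 1.92)·e^(−164/49.476) = 1.92 + (-1.5980)·0.036343 = 1.8619 mg/L.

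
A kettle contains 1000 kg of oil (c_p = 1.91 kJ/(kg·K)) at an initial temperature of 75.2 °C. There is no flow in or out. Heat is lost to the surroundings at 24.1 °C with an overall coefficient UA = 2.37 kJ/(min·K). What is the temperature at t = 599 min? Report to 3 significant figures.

M c_p dT/dt = −UA(T − T_amb).
dT/dt = (T_ss − T)/τ with T_ss = T_amb = 24.100 °C, τ = M c_p/UA = 1000·1.91/2.37 = 805.91 min.
Integrating: T(t) = T_ss + (T₀ − T_ss) e^(−t/τ).
T(599) = 24.100 + (51.100)·0.47556 = 48.401 °C.

48.4 °C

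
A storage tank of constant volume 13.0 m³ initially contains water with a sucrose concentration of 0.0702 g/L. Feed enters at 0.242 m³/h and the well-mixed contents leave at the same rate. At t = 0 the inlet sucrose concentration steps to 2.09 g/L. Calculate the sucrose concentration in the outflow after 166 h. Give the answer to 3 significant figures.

Mass balance on the solute (V constant): V dC/dt = Q(C_in − C).
So dC/dt = (C_in − C)/τ with τ = V/Q = 13.0/0.242 = 53.719 h.
This is linear first-order; C(t) = C_in + (C₀ − C_in) e^(−t/τ).
C(166) = 2.09 + (0.0702 − 2.09)·e^(−166/53.719) = 2.09 + (-2.0198)·0.045495 = 1.9981 g/L.

2.00 g/L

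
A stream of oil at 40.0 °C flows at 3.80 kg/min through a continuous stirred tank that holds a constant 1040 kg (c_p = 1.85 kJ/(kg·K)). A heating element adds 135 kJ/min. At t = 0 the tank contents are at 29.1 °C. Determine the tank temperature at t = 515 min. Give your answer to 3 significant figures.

54.6 °C

Heat balance on the well-mixed liquid: M c_p dT/dt = ṁ c_p (T_in − T) + 135.
Rearrange: dT/dt = (T_ss − T)/τ with τ = M/ṁ = 273.68 min and T_ss = T_in + Q̇/(ṁ c_p) = 59.203 °C.
Integrating: T(t) = T_ss + (T₀ − T_ss) e^(−t/τ).
T(515) = 59.203 + (-30.103)·e^(−515/273.68) = 59.203 + (-30.103)·0.15233 = 54.618 °C.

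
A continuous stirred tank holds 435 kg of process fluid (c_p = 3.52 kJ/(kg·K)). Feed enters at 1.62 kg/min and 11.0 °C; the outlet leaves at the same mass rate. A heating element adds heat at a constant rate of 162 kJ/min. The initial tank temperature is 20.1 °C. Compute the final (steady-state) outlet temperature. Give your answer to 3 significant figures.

M c_p dT/dt = ṁ c_p (T_in − T) + Q̇.
At steady state dT/dt = 0 ⇒ T_ss = T_in + Q̇/(ṁ c_p) = 11.0 + 162/(1.62·3.52) = 39.409 °C.

39.4 °C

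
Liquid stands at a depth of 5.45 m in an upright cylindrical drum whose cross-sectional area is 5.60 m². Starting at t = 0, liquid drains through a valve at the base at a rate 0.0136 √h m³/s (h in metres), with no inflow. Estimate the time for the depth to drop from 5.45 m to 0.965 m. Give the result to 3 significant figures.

1110 s

Volume balance on the tank: A dh/dt = −0.0136 √h.
Separate and integrate: 2(√h − √h₀) = −(0.0136/A) t.
t = 2A(√h₀ − √h)/0.0136 = 2·5.60·(√5.45 − √0.965)/0.0136
  = 11.200 × (2.3345 − 0.98234) / 0.0136 = 1113.6 s.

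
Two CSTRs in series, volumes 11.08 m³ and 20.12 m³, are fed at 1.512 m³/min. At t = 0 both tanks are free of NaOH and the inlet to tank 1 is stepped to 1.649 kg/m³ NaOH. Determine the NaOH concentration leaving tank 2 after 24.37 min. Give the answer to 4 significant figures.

Species balance on tank i: dCᵢ/dt = (Cᵢ₋₁ − Cᵢ)/τᵢ with τᵢ = Vᵢ/Q.
τ₁ = 11.08/1.512 = 7.32804 min; τ₂ = 20.12/1.512 = 13.3069 min.
Solving the cascade with C₁(0)=C₂(0)=0 gives C₂(t) = C_in[1 − (τ₁ e^(−t/τ₁) − τ₂ e^(−t/τ₂))/(τ₁ − τ₂)].
At t = 24.37: e^(−t/τ₁) = 0.0359516, e^(−t/τ₂) = 0.160192.
C₂ = 1.649·[1 − (7.32804·0.0359516 − 13.3069·0.160192)/(-5.97884)] = 1.649·0.687532 = 1.13374 kg/m³.

1.134 kg/m³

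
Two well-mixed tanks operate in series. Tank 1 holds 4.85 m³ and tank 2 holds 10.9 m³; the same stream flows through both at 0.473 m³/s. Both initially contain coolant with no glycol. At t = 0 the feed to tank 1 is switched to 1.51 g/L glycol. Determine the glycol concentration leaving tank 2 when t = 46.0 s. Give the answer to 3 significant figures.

Species balance on tank i: dCᵢ/dt = (Cᵢ₋₁ − Cᵢ)/τᵢ with τᵢ = Vᵢ/Q.
τ₁ = 4.85/0.473 = 10.254 s; τ₂ = 10.9/0.473 = 23.044 s.
Solving the cascade with C₁(0)=C₂(0)=0 gives C₂(t) = C_in[1 − (τ₁ e^(−t/τ₁) − τ₂ e^(−t/τ₂))/(τ₁ − τ₂)].
At t = 46.0: e^(−t/τ₁) = 0.011264, e^(−t/τ₂) = 0.13586.
C₂ = 1.51·[1 − (10.254·0.011264 − 23.044·0.13586)/(-12.791)] = 1.51·0.76426 = 1.1540 g/L.

1.15 g/L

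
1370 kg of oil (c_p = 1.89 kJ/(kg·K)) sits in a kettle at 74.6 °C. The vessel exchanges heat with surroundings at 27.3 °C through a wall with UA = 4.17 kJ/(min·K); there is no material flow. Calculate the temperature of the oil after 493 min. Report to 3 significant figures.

48.7 °C

M c_p dT/dt = −UA(T − T_amb).
dT/dt = (T_ss − T)/τ with T_ss = T_amb = 27.300 °C, τ = M c_p/UA = 1370·1.89/4.17 = 620.94 min.
T approaches T_ss exponentially: T(t) = T_ss + (T₀ − T_ss) e^(−t/τ).
T(493) = 27.300 + (47.300)·0.45205 = 48.682 °C.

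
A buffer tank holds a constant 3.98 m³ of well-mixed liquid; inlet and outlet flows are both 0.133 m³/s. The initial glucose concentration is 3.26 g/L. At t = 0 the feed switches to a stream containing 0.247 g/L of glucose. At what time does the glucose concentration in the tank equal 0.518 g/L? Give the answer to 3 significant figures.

72.1 s

Species balance: V dC/dt = Q(C_in − C) ⇒ τ = V/Q = 29.925 s.
C(t) = C_in + (C₀ − C_in) e^(−t/τ). Set C = 0.518 and solve for t:
e^(−t/τ) = (C − C_in)/(C₀ − C_in) = (0.518 − 0.247)/(3.26 − 0.247) = 0.089944
t = −τ ln(…) = 29.925 × 2.4086 = 72.076 s.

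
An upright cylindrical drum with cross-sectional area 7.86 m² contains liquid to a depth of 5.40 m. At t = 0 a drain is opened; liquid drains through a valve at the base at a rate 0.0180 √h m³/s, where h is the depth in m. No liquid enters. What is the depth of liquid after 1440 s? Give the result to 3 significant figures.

0.456 m

A dh/dt = −Q_out = −0.0180 √h.
This is separable: 2 d(√h)/dt = −0.0180/A, so √h = √h₀ − (0.0180/(2A)) t.
√h = √5.40 − 0.0180·1440/(2·7.86) = 2.3238 − 1.6489 = 0.67494.
h = 0.67494² = 0.45554 m.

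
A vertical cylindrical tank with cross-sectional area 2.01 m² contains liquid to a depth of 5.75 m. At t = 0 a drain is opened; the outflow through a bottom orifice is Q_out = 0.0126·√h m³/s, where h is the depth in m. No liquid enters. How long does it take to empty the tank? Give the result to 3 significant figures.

765 s

A dh/dt = −Q_out = −0.0126 √h.
∫ h^(−1/2) dh = −(0.0126/A) ∫ dt, giving 2√h = 2√h₀ − (0.0126/A) t.
Set h = 0: 2√h₀ = (0.0126/A) t_empty ⇒ t_empty = 2A√h₀/0.0126.
t_empty = 2·2.01·√5.75/0.0126 = 4.0200·2.3979/0.0126 = 765.05 s.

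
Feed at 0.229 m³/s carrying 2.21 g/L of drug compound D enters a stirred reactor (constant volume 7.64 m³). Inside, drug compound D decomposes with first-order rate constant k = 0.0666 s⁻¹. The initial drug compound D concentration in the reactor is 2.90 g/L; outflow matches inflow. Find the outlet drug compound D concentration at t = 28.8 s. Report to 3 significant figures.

0.823 g/L

Species balance: V dC/dt = Q C_in − Q C − k V C.
dC/dt = (Q/V) C_in − (Q/V + k) C; effective rate a = Q/V + k = 0.029974 + 0.0666 = 0.096574 s⁻¹.
C_ss = Q C_in/(Q + kV) = 0.68592 g/L; C(t) = C_ss + (C₀ − C_ss) e^(−a t).
C(28.8) = 0.68592 + (2.2141)·e^(−0.096574·28.8) = 0.68592 + (2.2141)·0.061956 = 0.82310 g/L.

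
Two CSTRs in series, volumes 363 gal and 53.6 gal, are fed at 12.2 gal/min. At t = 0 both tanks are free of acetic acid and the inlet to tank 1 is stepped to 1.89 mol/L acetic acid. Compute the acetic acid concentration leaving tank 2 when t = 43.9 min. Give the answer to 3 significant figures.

1.38 mol/L

Species balance on tank i: dCᵢ/dt = (Cᵢ₋₁ − Cᵢ)/τᵢ with τᵢ = Vᵢ/Q.
τ₁ = 363/12.2 = 29.754 min; τ₂ = 53.6/12.2 = 4.3934 min.
Tank 1: C₁ = C_in(1 − e^(−t/τ₁)). Tank 2 (τ₁ ≠ τ₂): C₂ = C_in[1 − (τ₁ e^(−t/τ₁) − τ₂ e^(−t/τ₂))/(τ₁ − τ₂)].
At t = 43.9: e^(−t/τ₁) = 0.22868, e^(−t/τ₂) = 4.5757e-05.
C₂ = 1.89·[1 − (29.754·0.22868 − 4.3934·4.5757e-05)/(25.361)] = 1.89·0.73171 = 1.3829 mol/L.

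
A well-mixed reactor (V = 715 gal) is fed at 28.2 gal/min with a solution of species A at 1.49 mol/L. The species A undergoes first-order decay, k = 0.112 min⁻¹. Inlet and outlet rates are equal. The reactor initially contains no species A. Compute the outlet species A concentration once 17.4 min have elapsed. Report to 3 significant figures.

V dC/dt = Q(C_in − C) − k V C.
dC/dt = (Q/V) C_in − (Q/V + k) C; effective rate a = Q/V + k = 0.039441 + 0.112 = 0.15144 min⁻¹.
C_ss = Q C_in/(Q + kV) = 0.38805 mol/L; C(t) = C_ss + (C₀ − C_ss) e^(−a t).
C(17.4) = 0.38805 + (-0.38805)·e^(−0.15144·17.4) = 0.38805 + (-0.38805)·0.071714 = 0.36022 mol/L.

0.360 mol/L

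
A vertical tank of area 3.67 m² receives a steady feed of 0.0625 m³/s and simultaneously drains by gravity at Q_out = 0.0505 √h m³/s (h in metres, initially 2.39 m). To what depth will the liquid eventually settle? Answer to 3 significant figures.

Accumulation of liquid (constant cross-section A): A dh/dt = Q_in − 0.0505 √h. At steady state dh/dt = 0:
Q_in = 0.0505 √h_ss ⇒ √h_ss = 0.0625/0.0505 = 1.2376.
h_ss = 1.2376² = 1.5317 m. (Since h₀ = 2.39 m > h_ss, the level will fall toward this value.)

1.53 m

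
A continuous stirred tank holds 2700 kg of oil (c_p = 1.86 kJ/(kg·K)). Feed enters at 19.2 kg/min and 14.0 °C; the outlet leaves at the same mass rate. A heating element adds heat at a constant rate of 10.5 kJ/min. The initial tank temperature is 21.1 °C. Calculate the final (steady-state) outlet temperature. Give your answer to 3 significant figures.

14.3 °C

Unsteady energy balance on the tank contents: M c_p dT/dt = ṁ c_p (T_in − T) + 10.5.
At steady state dT/dt = 0 ⇒ T_ss = T_in + Q̇/(ṁ c_p) = 14.0 + 10.5/(19.2·1.86) = 14.294 °C.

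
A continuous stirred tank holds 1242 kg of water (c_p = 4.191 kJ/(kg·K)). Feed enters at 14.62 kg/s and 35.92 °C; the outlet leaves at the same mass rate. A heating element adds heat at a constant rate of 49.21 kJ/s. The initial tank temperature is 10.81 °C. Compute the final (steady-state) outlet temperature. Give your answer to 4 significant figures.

36.72 °C

M c_p dT/dt = ṁ c_p (T_in − T) + Q̇.
At steady state dT/dt = 0 ⇒ T_ss = T_in + Q̇/(ṁ c_p) = 35.92 + 49.21/(14.62·4.191) = 36.7231 °C.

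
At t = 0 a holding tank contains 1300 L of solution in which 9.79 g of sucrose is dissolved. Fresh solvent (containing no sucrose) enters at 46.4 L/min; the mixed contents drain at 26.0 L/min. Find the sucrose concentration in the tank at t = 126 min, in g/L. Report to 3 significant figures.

0.000630 g/L

Total volume: dV/dt = Q_in − Q_out = 20.400 L/min, so V(t) = 1300 + 20.400 t and V(126) = 3870.4 L.
Solute balance: dm/dt = 0 − Q_out C = −Q_out m/V(t).
dm/m = −Q_out dt/(V₀ + 20.400 t); integrating gives ln(m/m₀) = −(Q_out/(Q_in−Q_out)) ln(V/V₀).
m = m₀ (V₀/V)^(Q_out/(Q_in−Q_out)) = 9.79 × (1300/3870.4)^(1.2745) = 2.4373 g.
C = m/V = 2.4373/3870.4 = 0.00062972 g/L.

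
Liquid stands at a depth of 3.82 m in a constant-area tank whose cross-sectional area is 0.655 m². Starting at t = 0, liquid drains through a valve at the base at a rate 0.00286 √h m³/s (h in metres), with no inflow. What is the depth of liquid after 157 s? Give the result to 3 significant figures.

A dh/dt = −Q_out = −0.00286 √h.
This is separable: 2 d(√h)/dt = −0.00286/A, so √h = √h₀ − (0.00286/(2A)) t.
√h = √3.82 − 0.00286·157/(2·0.655) = 1.9545 − 0.34276 = 1.6117.
h = 1.6117² = 2.5976 m.

2.60 m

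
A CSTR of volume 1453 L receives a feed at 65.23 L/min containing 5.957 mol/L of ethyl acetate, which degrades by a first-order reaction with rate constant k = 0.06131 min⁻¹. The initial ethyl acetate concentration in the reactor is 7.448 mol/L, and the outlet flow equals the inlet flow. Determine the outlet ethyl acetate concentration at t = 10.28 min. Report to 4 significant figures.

Accumulation = in − out − consumed: V dC/dt = Q C_in − Q C − k V C.
This is linear with rate a = Q/V + k = 0.106203 min⁻¹.
C_ss = Q C_in/(Q + kV) = 2.51809 mol/L; C(t) = C_ss + (C₀ − C_ss) e^(−a t).
C(10.28) = 2.51809 + (4.92991)·e^(−0.106203·10.28) = 2.51809 + (4.92991)·0.335622 = 4.17268 mol/L.

4.173 mol/L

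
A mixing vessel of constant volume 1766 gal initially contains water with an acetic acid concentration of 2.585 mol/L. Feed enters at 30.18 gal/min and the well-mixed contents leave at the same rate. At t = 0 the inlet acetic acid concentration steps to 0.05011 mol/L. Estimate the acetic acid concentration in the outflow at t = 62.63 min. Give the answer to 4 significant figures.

0.9193 mol/L

Mass balance on the solute (V constant): V dC/dt = Q(C_in − C).
Rewrite as dC/dt + C/τ = C_in/τ, τ = V/Q = 58.5156 min.
This is linear first-order; C(t) = C_in + (C₀ − C_in) e^(−t/τ).
C(62.63) = 0.05011 + (2.585 − 0.05011)·e^(−62.63/58.5156) = 0.05011 + (2.53489)·0.342901 = 0.919326 mol/L.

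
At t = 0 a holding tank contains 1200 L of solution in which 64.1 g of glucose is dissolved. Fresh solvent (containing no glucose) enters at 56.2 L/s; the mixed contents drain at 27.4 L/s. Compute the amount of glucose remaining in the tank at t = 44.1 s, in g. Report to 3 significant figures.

Total volume: dV/dt = Q_in − Q_out = 28.800 L/s, so V(t) = 1200 + 28.800 t and V(44.1) = 2470.1 L.
No glucose enters, so dm/dt = −Q_out · (m/V).
Separate: dm/m = −Q_out dt/V(t) ⇒ ln(m/m₀) = −(Q_out/(Q_in−Q_out)) ln(V/V₀).
m = m₀ (V₀/V)^(Q_out/(Q_in−Q_out)) = 64.1 × (1200/2470.1)^(0.95139) = 32.253 g.

32.3 g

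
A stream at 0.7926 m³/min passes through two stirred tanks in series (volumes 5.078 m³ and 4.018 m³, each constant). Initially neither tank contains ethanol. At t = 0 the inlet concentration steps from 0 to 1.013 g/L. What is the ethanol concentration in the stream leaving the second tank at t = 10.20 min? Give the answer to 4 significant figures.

Each tank obeys Vᵢ dCᵢ/dt = Q(Cᵢ₋₁ − Cᵢ), so τᵢ = Vᵢ/Q.
τ₁ = 5.078/0.7926 = 6.40676 min; τ₂ = 4.018/0.7926 = 5.06939 min.
Solving the cascade with C₁(0)=C₂(0)=0 gives C₂(t) = C_in[1 − (τ₁ e^(−t/τ₁) − τ₂ e^(−t/τ₂))/(τ₁ − τ₂)].
At t = 10.20: e^(−t/τ₁) = 0.203504, e^(−t/τ₂) = 0.133711.
C₂ = 1.013·[1 − (6.40676·0.203504 − 5.06939·0.133711)/(1.33737)] = 1.013·0.531939 = 0.538854 g/L.

0.5389 g/L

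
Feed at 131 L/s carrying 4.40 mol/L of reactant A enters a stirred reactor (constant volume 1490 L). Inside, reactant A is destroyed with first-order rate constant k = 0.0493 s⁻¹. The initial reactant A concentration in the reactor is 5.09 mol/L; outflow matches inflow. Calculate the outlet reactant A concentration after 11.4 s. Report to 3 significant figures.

V dC/dt = Q(C_in − C) − k V C.
dC/dt = (Q/V) C_in − (Q/V + k) C; effective rate a = Q/V + k = 0.087919 + 0.0493 = 0.13722 s⁻¹.
C_ss = Q C_in/(Q + kV) = 2.8192 mol/L; C(t) = C_ss + (C₀ − C_ss) e^(−a t).
C(11.4) = 2.8192 + (2.2708)·e^(−0.13722·11.4) = 2.8192 + (2.2708)·0.20923 = 3.2943 mol/L.

3.29 mol/L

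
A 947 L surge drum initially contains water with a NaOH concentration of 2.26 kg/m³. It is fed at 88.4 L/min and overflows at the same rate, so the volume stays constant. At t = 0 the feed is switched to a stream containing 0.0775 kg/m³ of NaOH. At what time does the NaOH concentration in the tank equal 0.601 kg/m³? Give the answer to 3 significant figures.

Species balance: V dC/dt = Q(C_in − C) ⇒ τ = V/Q = 10.713 min.
C(t) = C_in + (C₀ − C_in) e^(−t/τ). Set C = 0.601 and solve for t:
e^(−t/τ) = (C − C_in)/(C₀ − C_in) = (0.601 − 0.0775)/(2.26 − 0.0775) = 0.23986
t = −τ ln(…) = 10.713 × 1.4277 = 15.294 min.

15.3 min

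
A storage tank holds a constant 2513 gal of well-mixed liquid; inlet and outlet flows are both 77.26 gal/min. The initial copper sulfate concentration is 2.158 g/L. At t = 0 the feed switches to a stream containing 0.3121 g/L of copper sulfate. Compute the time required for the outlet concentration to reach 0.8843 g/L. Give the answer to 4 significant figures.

Species balance: V dC/dt = Q(C_in − C) ⇒ τ = V/Q = 32.5265 min.
C(t) = C_in + (C₀ − C_in) e^(−t/τ). Set C = 0.8843 and solve for t:
e^(−t/τ) = (C − C_in)/(C₀ − C_in) = (0.8843 − 0.3121)/(2.158 − 0.3121) = 0.309984
t = −τ ln(…) = 32.5265 × 1.17123 = 38.0962 min.

38.10 min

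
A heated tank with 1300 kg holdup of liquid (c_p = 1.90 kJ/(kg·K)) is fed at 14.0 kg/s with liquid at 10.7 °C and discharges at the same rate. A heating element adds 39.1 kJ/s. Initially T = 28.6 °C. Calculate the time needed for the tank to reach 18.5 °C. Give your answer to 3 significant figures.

88.6 s

Energy balance: M c_p dT/dt = ṁ c_p (T_in − T) + 39.1.
τ = M/ṁ = 92.857 s; T_ss = T_in + Q̇/(ṁ c_p) = 12.170 °C.
T(t) = T_ss + (T₀ − T_ss) e^(−t/τ). Set T = 18.5:
e^(−t/τ) = (18.5 − 12.170)/(28.6 − 12.170) = 0.38527
t = −92.857 · ln(0.38527) = 88.567 s.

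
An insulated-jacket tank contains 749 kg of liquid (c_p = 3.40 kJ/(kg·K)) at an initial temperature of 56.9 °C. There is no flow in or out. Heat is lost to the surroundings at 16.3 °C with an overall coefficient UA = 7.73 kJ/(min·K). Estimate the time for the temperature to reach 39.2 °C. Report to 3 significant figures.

Unsteady energy balance on the tank contents: M c_p dT/dt = −UA(T − T_amb).
τ = M c_p/UA = 329.44 min; T_ss = T_amb = 16.300 °C.
T(t) = T_ss + (T₀ − T_ss)e^(−t/τ); set T = 39.2:
t = −τ ln[(T − T_ss)/(T₀ − T_ss)] = −329.44 · ln(0.56404) = 188.65 min.

189 min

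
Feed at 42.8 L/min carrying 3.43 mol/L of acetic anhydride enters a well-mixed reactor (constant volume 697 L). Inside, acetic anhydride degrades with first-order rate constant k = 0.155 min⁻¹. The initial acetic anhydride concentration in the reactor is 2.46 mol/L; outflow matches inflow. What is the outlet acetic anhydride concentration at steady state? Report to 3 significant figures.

0.973 mol/L

V dC/dt = Q(C_in − C) − k V C.
Steady state (dC/dt = 0): C_ss = Q C_in/(Q + kV) = C_in/(1 + kV/Q).
C_ss = 42.8·3.43/(42.8 + 0.155·697) = 146.80/150.83 = 0.97328 mol/L.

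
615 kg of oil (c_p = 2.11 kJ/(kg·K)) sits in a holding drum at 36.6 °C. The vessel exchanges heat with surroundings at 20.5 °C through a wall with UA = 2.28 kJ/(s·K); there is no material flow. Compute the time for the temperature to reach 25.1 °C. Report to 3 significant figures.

713 s

Lumped-capacitance energy balance: M c_p dT/dt = UA(T_amb − T).
τ = M c_p/UA = 569.14 s; T_ss = T_amb = 20.500 °C.
T(t) = T_ss + (T₀ − T_ss)e^(−t/τ); set T = 25.1:
t = −τ ln[(T − T_ss)/(T₀ − T_ss)] = −569.14 · ln(0.28571) = 713.00 s.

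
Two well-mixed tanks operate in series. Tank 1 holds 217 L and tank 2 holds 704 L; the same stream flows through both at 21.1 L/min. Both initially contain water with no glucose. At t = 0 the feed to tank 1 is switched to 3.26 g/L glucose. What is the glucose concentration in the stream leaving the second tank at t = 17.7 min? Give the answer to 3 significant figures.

Species balance on tank i: dCᵢ/dt = (Cᵢ₋₁ − Cᵢ)/τᵢ with τᵢ = Vᵢ/Q.
τ₁ = 217/21.1 = 10.284 min; τ₂ = 704/21.1 = 33.365 min.
Tank 1: C₁ = C_in(1 − e^(−t/τ₁)). Tank 2 (τ₁ ≠ τ₂): C₂ = C_in[1 − (τ₁ e^(−t/τ₁) − τ₂ e^(−t/τ₂))/(τ₁ − τ₂)].
At t = 17.7: e^(−t/τ₁) = 0.17888, e^(−t/τ₂) = 0.58831.
C₂ = 3.26·[1 − (10.284·0.17888 − 33.365·0.58831)/(-23.081)] = 3.26·0.22925 = 0.74735 g/L.

0.747 g/L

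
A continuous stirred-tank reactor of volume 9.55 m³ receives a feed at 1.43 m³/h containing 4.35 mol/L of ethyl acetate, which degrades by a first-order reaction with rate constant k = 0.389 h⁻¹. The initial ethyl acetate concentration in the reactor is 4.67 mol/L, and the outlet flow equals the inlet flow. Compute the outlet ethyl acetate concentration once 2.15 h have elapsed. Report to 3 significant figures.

Species balance: V dC/dt = Q C_in − Q C − k V C.
This is linear with rate a = Q/V + k = 0.53874 h⁻¹.
C_ss = Q C_in/(Q + kV) = 1.2090 mol/L; C(t) = C_ss + (C₀ − C_ss) e^(−a t).
C(2.15) = 1.2090 + (3.4610)·e^(−0.53874·2.15) = 1.2090 + (3.4610)·0.31402 = 2.2959 mol/L.

2.30 mol/L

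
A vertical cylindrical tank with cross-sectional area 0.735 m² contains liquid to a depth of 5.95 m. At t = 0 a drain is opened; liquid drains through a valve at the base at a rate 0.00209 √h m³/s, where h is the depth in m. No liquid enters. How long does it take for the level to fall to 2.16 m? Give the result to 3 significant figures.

682 s

With no inflow, A dh/dt = −0.00209 √h.
This is separable: 2 d(√h)/dt = −0.00209/A, so √h = √h₀ − (0.00209/(2A)) t.
t = 2A(√h₀ − √h)/0.00209 = 2·0.735·(√5.95 − √2.16)/0.00209
  = 1.4700 × (2.4393 − 1.4697) / 0.00209 = 681.95 s.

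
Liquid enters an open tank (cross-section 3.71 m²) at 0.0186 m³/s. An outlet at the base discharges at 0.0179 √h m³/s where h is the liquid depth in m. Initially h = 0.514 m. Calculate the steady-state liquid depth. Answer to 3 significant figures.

Volume balance on the tank: A dh/dt = Q_in − 0.0179 √h. At steady state dh/dt = 0:
Q_in = 0.0179 √h_ss ⇒ √h_ss = 0.0186/0.0179 = 1.0391.
h_ss = 1.0391² = 1.0797 m. (Since h₀ = 0.514 m < h_ss, the level will rise toward this value.)

1.08 m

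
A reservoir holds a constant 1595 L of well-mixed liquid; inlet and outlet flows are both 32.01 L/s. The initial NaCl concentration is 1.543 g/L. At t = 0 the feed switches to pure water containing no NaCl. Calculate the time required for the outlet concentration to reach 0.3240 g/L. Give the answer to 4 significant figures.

77.77 s

Species balance: V dC/dt = Q(C_in − C) ⇒ τ = V/Q = 49.8282 s.
C(t) = C_in + (C₀ − C_in) e^(−t/τ). Set C = 0.3240 and solve for t:
e^(−t/τ) = (C − C_in)/(C₀ − C_in) = (0.3240 − 0)/(1.543 − 0) = 0.209981
t = −τ ln(…) = 49.8282 × 1.56074 = 77.7688 s.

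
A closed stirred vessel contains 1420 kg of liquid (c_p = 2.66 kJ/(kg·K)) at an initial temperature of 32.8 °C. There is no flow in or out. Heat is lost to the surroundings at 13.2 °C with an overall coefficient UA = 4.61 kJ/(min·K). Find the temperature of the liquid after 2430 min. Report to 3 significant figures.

14.2 °C

M c_p dT/dt = −UA(T − T_amb).
dT/dt = (T_ss − T)/τ with T_ss = T_amb = 13.200 °C, τ = M c_p/UA = 1420·2.66/4.61 = 819.35 min.
Integrating: T(t) = T_ss + (T₀ − T_ss) e^(−t/τ).
T(2430) = 13.200 + (19.600)·0.051521 = 14.210 °C.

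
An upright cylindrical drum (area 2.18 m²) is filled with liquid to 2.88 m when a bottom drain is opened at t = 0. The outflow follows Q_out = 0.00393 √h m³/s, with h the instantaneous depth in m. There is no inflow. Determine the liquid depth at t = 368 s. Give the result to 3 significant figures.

1.86 m

A dh/dt = −Q_out = −0.00393 √h.
This is separable: 2 d(√h)/dt = −0.00393/A, so √h = √h₀ − (0.00393/(2A)) t.
√h = √2.88 − 0.00393·368/(2·2.18) = 1.6971 − 0.33171 = 1.3653.
h = 1.3653² = 1.8642 m.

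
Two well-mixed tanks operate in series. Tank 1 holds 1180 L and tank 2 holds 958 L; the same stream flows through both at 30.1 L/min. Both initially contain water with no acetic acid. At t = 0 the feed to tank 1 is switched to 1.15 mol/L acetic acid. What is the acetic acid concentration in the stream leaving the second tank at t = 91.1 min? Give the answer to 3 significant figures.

0.835 mol/L

Time constants: τᵢ = Vᵢ/Q for each well-mixed tank.
τ₁ = 1180/30.1 = 39.203 min; τ₂ = 958/30.1 = 31.827 min.
Solving the cascade with C₁(0)=C₂(0)=0 gives C₂(t) = C_in[1 − (τ₁ e^(−t/τ₁) − τ₂ e^(−t/τ₂))/(τ₁ − τ₂)].
At t = 91.1: e^(−t/τ₁) = 0.097899, e^(−t/τ₂) = 0.057136.
C₂ = 1.15·[1 − (39.203·0.097899 − 31.827·0.057136)/(7.3754)] = 1.15·0.72620 = 0.83513 mol/L.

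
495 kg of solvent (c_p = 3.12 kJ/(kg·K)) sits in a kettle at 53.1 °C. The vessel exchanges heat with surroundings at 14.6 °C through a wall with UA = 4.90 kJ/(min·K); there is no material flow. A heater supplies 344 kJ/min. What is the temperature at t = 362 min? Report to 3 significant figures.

Lumped-capacitance energy balance: M c_p dT/dt = UA(T_amb − T) + Q̇.
dT/dt = (T_ss − T)/τ with T_ss = T_amb + Q̇/UA = 14.6 + 344/4.90 = 84.804 °C, τ = M c_p/UA = 495·3.12/4.90 = 315.18 min.
T approaches T_ss exponentially: T(t) = T_ss + (T₀ − T_ss) e^(−t/τ).
T(362) = 84.804 + (-31.704)·0.31710 = 74.751 °C.

74.8 °C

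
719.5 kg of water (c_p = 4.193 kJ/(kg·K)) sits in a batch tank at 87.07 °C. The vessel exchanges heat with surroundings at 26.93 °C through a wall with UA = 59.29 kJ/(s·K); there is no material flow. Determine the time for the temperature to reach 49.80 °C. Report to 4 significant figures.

Lumped-capacitance energy balance: M c_p dT/dt = UA(T_amb − T).
τ = M c_p/UA = 50.8832 s; T_ss = T_amb = 26.9300 °C.
T(t) = T_ss + (T₀ − T_ss)e^(−t/τ); set T = 49.80:
t = −τ ln[(T − T_ss)/(T₀ − T_ss)] = −50.8832 · ln(0.380279) = 49.1964 s.

49.20 s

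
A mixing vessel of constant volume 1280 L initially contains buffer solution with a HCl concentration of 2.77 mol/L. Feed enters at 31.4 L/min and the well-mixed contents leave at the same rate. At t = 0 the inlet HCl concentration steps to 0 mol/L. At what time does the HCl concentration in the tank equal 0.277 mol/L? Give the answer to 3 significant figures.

93.9 min

Transient balance on the dissolved component: V dC/dt = Q(C_in − C), so τ = V/Q = 40.764 min.
C(t) = C_in + (C₀ − C_in) e^(−t/τ). Set C = 0.277 and solve for t:
e^(−t/τ) = (C − C_in)/(C₀ − C_in) = (0.277 − 0)/(2.77 − 0) = 0.10000
t = −τ ln(…) = 40.764 × 2.3026 = 93.863 min.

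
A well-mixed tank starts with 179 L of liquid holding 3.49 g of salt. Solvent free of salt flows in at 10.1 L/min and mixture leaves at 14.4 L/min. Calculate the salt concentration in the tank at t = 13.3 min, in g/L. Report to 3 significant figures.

Let m(t) be the amount of salt. Volume: V(t) = V₀ + (Q_in − Q_out) t = 179 − 4.3000 t; V(13.3) = 121.81 L.
Species balance (pure solvent in): dm/dt = −Q_out · m/V(t).
dm/m = −Q_out dt/(V₀ − 4.3000 t); integrating gives ln(m/m₀) = −(Q_out/(Q_in−Q_out)) ln(V/V₀).
m = m₀ (V₀/V)^(Q_out/(Q_in−Q_out)) = 3.49 × (179/121.81)^(-3.3488) = 0.96161 g.
C = m/V = 0.96161/121.81 = 0.0078944 g/L.

0.00789 g/L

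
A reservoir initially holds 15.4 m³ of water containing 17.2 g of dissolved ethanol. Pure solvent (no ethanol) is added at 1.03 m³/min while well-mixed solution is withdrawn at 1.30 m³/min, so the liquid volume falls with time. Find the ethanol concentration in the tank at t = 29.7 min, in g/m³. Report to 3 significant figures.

Let m(t) be the amount of ethanol. Volume: V(t) = V₀ + (Q_in − Q_out) t = 15.4 − 0.27000 t; V(29.7) = 7.3810 m³.
Solute balance: dm/dt = 0 − Q_out C = −Q_out m/V(t).
Separate: dm/m = −Q_out dt/V(t) ⇒ ln(m/m₀) = −(Q_out/(Q_in−Q_out)) ln(V/V₀).
m = m₀ (V₀/V)^(Q_out/(Q_in−Q_out)) = 17.2 × (15.4/7.3810)^(-4.8148) = 0.49848 g.
C = m/V = 0.49848/7.3810 = 0.067536 g/m³.

0.0675 g/m³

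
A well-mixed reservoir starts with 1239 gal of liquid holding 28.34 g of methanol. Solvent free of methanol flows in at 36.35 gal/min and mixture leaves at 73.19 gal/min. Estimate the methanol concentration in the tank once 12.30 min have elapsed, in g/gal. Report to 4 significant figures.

0.01460 g/gal

Total volume: dV/dt = Q_in − Q_out = -36.8400 gal/min, so V(t) = 1239 − 36.8400 t and V(12.30) = 785.868 gal.
Species balance (pure solvent in): dm/dt = −Q_out · m/V(t).
Separate: dm/m = −Q_out dt/V(t) ⇒ ln(m/m₀) = −(Q_out/(Q_in−Q_out)) ln(V/V₀).
m = m₀ (V₀/V)^(Q_out/(Q_in−Q_out)) = 28.34 × (1239/785.868)^(-1.98670) = 11.4706 g.
C = m/V = 11.4706/785.868 = 0.0145961 g/gal.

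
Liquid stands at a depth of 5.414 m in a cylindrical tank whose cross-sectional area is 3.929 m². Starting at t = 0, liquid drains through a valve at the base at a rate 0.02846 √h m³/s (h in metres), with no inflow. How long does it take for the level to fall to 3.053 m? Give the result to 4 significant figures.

160.0 s

Accumulation of liquid (constant cross-section A): A dh/dt = −0.02846 √h.
∫ h^(−1/2) dh = −(0.02846/A) ∫ dt, giving 2√h = 2√h₀ − (0.02846/A) t.
t = 2A(√h₀ − √h)/0.02846 = 2·3.929·(√5.414 − √3.053)/0.02846
  = 7.85800 × (2.32680 − 1.74728) / 0.02846 = 160.009 s.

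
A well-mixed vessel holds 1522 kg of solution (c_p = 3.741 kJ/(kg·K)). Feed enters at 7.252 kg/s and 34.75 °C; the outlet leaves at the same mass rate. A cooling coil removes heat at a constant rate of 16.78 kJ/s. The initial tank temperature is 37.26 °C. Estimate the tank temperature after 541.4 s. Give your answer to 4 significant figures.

M c_p dT/dt = ṁ c_p (T_in − T) − Q̇.
τ = M/ṁ = 209.873 s; T_ss = T_in − Q̇/(ṁ c_p) = 34.75 − 16.78/(7.252·3.741) = 34.1315 °C.
Integrating: T(t) = T_ss + (T₀ − T_ss) e^(−t/τ).
T(541.4) = 34.1315 + (3.12851)·e^(−541.4/209.873) = 34.1315 + (3.12851)·0.0758003 = 34.3686 °C.

34.37 °C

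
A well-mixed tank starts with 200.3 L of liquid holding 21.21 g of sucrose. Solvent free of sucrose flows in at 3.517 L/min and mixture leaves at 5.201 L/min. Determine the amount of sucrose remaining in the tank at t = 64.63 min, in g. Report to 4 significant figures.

Total volume: dV/dt = Q_in − Q_out = -1.68400 L/min, so V(t) = 200.3 − 1.68400 t and V(64.63) = 91.4631 L.
Solute balance: dm/dt = 0 − Q_out C = −Q_out m/V(t).
Separate: dm/m = −Q_out dt/V(t) ⇒ ln(m/m₀) = −(Q_out/(Q_in−Q_out)) ln(V/V₀).
m = m₀ (V₀/V)^(Q_out/(Q_in−Q_out)) = 21.21 × (200.3/91.4631)^(-3.08848) = 1.88414 g.

1.884 g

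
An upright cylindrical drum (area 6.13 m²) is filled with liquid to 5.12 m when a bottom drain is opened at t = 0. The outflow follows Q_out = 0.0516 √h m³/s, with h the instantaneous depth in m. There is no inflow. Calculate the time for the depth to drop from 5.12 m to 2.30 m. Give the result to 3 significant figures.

177 s

With no inflow, A dh/dt = −0.0516 √h.
Separate and integrate: 2(√h − √h₀) = −(0.0516/A) t.
t = 2A(√h₀ − √h)/0.0516 = 2·6.13·(√5.12 − √2.30)/0.0516
  = 12.260 × (2.2627 − 1.5166) / 0.0516 = 177.29 s.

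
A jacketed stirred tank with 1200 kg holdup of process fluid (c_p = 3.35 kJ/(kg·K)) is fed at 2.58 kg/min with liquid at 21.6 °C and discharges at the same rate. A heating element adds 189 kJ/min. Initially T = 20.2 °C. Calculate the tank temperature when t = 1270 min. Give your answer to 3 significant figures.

Unsteady energy balance on the tank contents: M c_p dT/dt = ṁ c_p (T_in − T) + 189.
τ = M/ṁ = 465.12 min; T_ss = T_in + Q̇/(ṁ c_p) = 21.6 + 189/(2.58·3.35) = 43.467 °C.
T approaches T_ss exponentially: T(t) = T_ss + (T₀ − T_ss) e^(−t/τ).
T(1270) = 43.467 + (-23.267)·e^(−1270/465.12) = 43.467 + (-23.267)·0.065187 = 41.951 °C.

42.0 °C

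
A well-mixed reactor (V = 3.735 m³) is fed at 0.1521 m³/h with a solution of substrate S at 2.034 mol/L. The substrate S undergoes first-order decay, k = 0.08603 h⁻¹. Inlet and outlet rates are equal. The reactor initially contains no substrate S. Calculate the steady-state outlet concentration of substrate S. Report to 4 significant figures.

V dC/dt = Q(C_in − C) − k V C.
Steady state (dC/dt = 0): C_ss = Q C_in/(Q + kV) = C_in/(1 + kV/Q).
C_ss = 0.1521·2.034/(0.1521 + 0.08603·3.735) = 0.309371/0.473422 = 0.653479 mol/L.

0.6535 mol/L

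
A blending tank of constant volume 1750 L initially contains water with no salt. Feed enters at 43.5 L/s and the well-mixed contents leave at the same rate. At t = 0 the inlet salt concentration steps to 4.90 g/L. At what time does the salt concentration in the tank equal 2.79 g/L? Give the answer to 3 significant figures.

33.9 s

Species balance: V dC/dt = Q(C_in − C) ⇒ τ = V/Q = 40.230 s.
C(t) = C_in + (C₀ − C_in) e^(−t/τ). Set C = 2.79 and solve for t:
e^(−t/τ) = (C − C_in)/(C₀ − C_in) = (2.79 − 4.90)/(0 − 4.90) = 0.43061
t = −τ ln(…) = 40.230 × 0.84255 = 33.896 s.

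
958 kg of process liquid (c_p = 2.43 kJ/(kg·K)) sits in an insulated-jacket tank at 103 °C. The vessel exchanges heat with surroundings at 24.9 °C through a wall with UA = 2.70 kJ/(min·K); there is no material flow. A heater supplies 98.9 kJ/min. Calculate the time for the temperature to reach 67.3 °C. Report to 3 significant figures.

1700 min

Lumped-capacitance energy balance: M c_p dT/dt = UA(T_amb − T) + Q̇.
τ = M c_p/UA = 862.20 min; T_ss = T_amb + Q̇/UA = 24.9 + 98.9/2.70 = 61.530 °C.
T(t) = T_ss + (T₀ − T_ss)e^(−t/τ); set T = 67.3:
t = −τ ln[(T − T_ss)/(T₀ − T_ss)] = −862.20 · ln(0.13914) = 1700.5 min.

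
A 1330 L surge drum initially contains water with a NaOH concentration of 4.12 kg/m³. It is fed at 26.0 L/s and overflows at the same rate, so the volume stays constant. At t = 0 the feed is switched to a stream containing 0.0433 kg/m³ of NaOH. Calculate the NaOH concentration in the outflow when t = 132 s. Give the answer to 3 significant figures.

0.352 kg/m³

Transient balance on the dissolved component: V dC/dt = Q(C_in − C).
So dC/dt = (C_in − C)/τ with τ = V/Q = 1330/26.0 = 51.154 s.
Integrating: C(t) = C_in + (C₀ − C_in) e^(−t/τ).
C(132) = 0.0433 + (4.12 − 0.0433)·e^(−132/51.154) = 0.0433 + (4.0767)·0.075740 = 0.35207 kg/m³.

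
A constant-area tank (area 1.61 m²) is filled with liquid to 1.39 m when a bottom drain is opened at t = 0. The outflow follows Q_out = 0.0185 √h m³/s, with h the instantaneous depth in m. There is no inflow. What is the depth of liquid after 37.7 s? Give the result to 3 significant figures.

0.926 m

Mass balance (ρ constant): A dh/dt = −0.0185 √h.
∫ h^(−1/2) dh = −(0.0185/A) ∫ dt, giving 2√h = 2√h₀ − (0.0185/A) t.
√h = √1.39 − 0.0185·37.7/(2·1.61) = 1.1790 − 0.21660 = 0.96238.
h = 0.96238² = 0.92618 m.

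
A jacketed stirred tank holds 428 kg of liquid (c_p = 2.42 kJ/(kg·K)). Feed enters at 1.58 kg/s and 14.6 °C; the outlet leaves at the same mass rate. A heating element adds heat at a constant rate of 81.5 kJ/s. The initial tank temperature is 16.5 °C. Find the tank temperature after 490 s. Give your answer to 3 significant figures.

32.7 °C

M c_p dT/dt = ṁ c_p (T_in − T) + Q̇.
Rearrange: dT/dt = (T_ss − T)/τ with τ = M/ṁ = 270.89 s and T_ss = T_in + Q̇/(ṁ c_p) = 35.915 °C.
Solution: T(t) = T_ss + (T₀ − T_ss) e^(−t/τ).
T(490) = 35.915 + (-19.415)·e^(−490/270.89) = 35.915 + (-19.415)·0.16384 = 32.734 °C.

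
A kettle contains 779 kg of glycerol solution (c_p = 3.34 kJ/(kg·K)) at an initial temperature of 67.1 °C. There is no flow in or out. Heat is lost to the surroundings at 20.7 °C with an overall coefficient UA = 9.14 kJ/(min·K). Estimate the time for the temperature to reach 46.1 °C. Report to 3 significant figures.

Lumped-capacitance energy balance: M c_p dT/dt = UA(T_amb − T).
τ = M c_p/UA = 284.67 min; T_ss = T_amb = 20.700 °C.
T(t) = T_ss + (T₀ − T_ss)e^(−t/τ); set T = 46.1:
t = −τ ln[(T − T_ss)/(T₀ − T_ss)] = −284.67 · ln(0.54741) = 171.53 min.

172 min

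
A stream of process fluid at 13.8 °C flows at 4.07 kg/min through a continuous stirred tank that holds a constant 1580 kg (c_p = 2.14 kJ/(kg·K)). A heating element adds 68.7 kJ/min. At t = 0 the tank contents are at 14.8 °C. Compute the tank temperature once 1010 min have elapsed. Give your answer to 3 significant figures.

Heat balance on the well-mixed liquid: M c_p dT/dt = ṁ c_p (T_in − T) + 68.7.
Rearrange: dT/dt = (T_ss − T)/τ with τ = M/ṁ = 388.21 min and T_ss = T_in + Q̇/(ṁ c_p) = 21.688 °C.
T approaches T_ss exponentially: T(t) = T_ss + (T₀ − T_ss) e^(−t/τ).
T(1010) = 21.688 + (-6.8877)·e^(−1010/388.21) = 21.688 + (-6.8877)·0.074147 = 21.177 °C.

21.2 °C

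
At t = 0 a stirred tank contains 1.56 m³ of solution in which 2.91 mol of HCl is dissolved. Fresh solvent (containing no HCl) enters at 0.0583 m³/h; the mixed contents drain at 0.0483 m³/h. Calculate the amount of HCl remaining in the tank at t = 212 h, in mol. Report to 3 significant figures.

0.0461 mol

Total volume: dV/dt = Q_in − Q_out = 0.010000 m³/h, so V(t) = 1.56 + 0.010000 t and V(212) = 3.6800 m³.
No HCl enters, so dm/dt = −Q_out · (m/V).
dm/m = −Q_out dt/(V₀ + 0.010000 t); integrating gives ln(m/m₀) = −(Q_out/(Q_in−Q_out)) ln(V/V₀).
m = m₀ (V₀/V)^(Q_out/(Q_in−Q_out)) = 2.91 × (1.56/3.6800)^(4.8300) = 0.046094 mol.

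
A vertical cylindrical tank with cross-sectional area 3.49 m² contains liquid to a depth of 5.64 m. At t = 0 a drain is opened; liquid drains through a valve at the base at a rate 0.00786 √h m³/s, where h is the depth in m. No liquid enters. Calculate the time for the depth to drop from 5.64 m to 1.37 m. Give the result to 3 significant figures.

1070 s

Unsteady balance on liquid volume: A dh/dt = −0.00786 √h.
Separate and integrate: 2(√h − √h₀) = −(0.00786/A) t.
t = 2A(√h₀ − √h)/0.00786 = 2·3.49·(√5.64 − √1.37)/0.00786
  = 6.9800 × (2.3749 − 1.1705) / 0.00786 = 1069.6 s.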